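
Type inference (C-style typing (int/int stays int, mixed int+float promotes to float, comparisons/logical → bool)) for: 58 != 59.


Operand types: int != int
Rule: comparison yields bool
Result type: bool


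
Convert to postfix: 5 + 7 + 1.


Left to right (same or higher precedence on left)
Postfix: 5 7 + 1 +


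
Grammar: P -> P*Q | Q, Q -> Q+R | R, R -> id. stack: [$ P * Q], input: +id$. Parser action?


'+' can extend Q; shift to build Q -> Q+R
Action: shift


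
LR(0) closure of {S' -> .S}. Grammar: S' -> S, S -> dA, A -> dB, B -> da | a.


Start: S' -> .S
For each item with dot before a nonterminal B, add B -> .γ for every B-production
Closure: [S' -> .S, S -> .dA]


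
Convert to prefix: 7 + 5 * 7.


'*' binds tighter: tree is (+ 7 (* 5 7))
Prefix: + 7 * 5 7


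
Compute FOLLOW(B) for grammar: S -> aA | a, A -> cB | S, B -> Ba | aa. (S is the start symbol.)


$ ∈ FOLLOW(S). For each A -> αBβ: add FIRST(β)\{ε} to FOLLOW(B); if β nullable, add FOLLOW(A).
FOLLOW(B) = {$, a}


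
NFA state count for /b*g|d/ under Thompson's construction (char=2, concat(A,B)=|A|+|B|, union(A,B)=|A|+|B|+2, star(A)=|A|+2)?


Syntax tree has 3 char leaf(s), 1 union(s), 1 star(s)
chars contribute 3×2 = 6; each union adds +2; each star adds +2
Total: 6 + 2 + 2 = 10 states


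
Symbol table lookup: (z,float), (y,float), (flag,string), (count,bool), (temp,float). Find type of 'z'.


Lookup 'z' → type float


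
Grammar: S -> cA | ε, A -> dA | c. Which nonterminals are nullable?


A nonterminal is nullable iff some alternative derives ε (directly, or every symbol in it is nullable)
Nullable: {S}


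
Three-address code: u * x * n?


Break into single-operator statements:
t1 = u * x
t2 = t1 * n


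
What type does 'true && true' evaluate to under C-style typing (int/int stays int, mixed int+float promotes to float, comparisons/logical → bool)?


Operand types: bool && bool
Rule: logical operators take bool operands and yield bool
Result type: bool


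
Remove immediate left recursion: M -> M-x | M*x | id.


Left-recursive alternatives: M-x, M*x; non-recursive: id
Introduce M': M -> idM', M' -> -xM' | *xM' | ε


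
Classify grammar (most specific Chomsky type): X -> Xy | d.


Left-linear: every RHS is a terminal or one nonterminal followed by a terminal
Classification: Type 3 (Regular)


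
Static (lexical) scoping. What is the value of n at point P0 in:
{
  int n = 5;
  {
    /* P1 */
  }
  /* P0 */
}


n declared in the same block as P0
n = 5


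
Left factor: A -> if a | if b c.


Common prefix: 'if'
Factored: A -> if A', A' -> a | b c


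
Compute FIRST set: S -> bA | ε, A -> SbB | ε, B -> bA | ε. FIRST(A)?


Per alternative of A: FIRST(SbB) = {b}; FIRST(ε) = {ε}
FIRST(A) = {b, ε}


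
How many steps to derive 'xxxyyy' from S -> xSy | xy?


Derivation: S => xSy => xxSyy => xxxyyy
Steps: 3


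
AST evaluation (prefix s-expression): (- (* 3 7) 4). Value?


Evaluate inner: (* 3 7) = 21
Evaluate root: (- 21 4) = 17
Result: 17


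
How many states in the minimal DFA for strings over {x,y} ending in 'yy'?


Track the longest suffix of input matching a prefix of 'yy': 3 classes (prefixes of length 0..2)
Minimal DFA: 3 states


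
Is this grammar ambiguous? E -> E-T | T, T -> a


precedence layered via separate nonterminal T: deterministic
Unambiguous


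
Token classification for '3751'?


Pattern: digits only
Type: INTEGER_LITERAL


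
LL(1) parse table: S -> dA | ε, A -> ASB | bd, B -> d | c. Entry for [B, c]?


For [B, c]: 'c' ∈ FIRST(c)
Entry: B -> c


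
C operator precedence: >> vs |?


'>>' is shift (level 8); '|' is bitwise OR (level 3)
Higher level binds tighter
'>>' has higher precedence than '|'


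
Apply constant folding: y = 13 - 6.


13 - 6 = 7 at compile time
Optimized: y = 7


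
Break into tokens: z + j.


Scan left to right, longest-match per lexeme
Tokens: ID(z), OP(+), ID(j)


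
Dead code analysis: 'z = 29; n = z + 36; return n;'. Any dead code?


z is read by n's definition; n is returned
No dead code


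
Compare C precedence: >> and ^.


'>>' is shift (level 8); '^' is bitwise XOR (level 4)
Higher level binds tighter
'>>' has higher precedence than '^'


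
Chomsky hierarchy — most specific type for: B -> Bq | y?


Left-linear: every RHS is a terminal or one nonterminal followed by a terminal
Classification: Type 3 (Regular)


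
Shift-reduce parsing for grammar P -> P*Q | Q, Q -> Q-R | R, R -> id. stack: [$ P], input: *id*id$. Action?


shift '*' to continue P -> P*Q
Action: shift


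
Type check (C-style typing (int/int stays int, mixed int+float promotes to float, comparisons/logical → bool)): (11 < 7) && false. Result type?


Operand types: bool && bool
Rule: logical operators take bool operands and yield bool
Result type: bool


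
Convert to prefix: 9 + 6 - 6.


left-to-right (same/higher precedence on left): tree is (- (+ 9 6) 6)
Prefix: - + 9 6 6


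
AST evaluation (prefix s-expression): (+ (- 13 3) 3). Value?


Evaluate inner: (- 13 3) = 10
Evaluate root: (+ 10 3) = 13
Result: 13


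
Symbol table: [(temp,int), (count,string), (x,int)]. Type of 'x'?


Lookup 'x' → type int


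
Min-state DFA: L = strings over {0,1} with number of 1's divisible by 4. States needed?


Track (count of 1) mod 4: states 0..3, accept at 0
Minimal DFA: 4 states


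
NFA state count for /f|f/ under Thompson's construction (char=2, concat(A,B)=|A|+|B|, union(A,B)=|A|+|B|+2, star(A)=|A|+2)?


Syntax tree has 2 char leaf(s), 1 union(s), 0 star(s)
chars contribute 2×2 = 4; each union adds +2; each star adds +2
Total: 4 + 2 + 0 = 6 states


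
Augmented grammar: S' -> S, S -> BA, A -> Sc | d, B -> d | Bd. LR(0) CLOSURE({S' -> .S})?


Start: S' -> .S
For each item with dot before a nonterminal B, add B -> .γ for every B-production
Closure: [S' -> .S, S -> .BA, B -> .d, B -> .Bd]


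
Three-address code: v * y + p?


Break into single-operator statements:
t1 = v * y
t2 = t1 + p


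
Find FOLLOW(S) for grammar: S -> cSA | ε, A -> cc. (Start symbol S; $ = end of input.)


$ ∈ FOLLOW(S). For each A -> αBβ: add FIRST(β)\{ε} to FOLLOW(B); if β nullable, add FOLLOW(A).
FOLLOW(S) = {$, c}


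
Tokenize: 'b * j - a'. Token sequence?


Scan left to right, longest-match per lexeme
Tokens: ID(b), OP(*), ID(j), OP(-), ID(a)


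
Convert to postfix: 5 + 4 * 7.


* has higher precedence, evaluate 4*7 first
Postfix: 5 4 7 * +


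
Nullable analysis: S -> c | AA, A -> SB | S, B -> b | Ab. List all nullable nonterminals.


A nonterminal is nullable iff some alternative derives ε (directly, or every symbol in it is nullable)
Nullable: {}


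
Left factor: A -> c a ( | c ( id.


Common prefix: 'c'
Factored: A -> c A', A' -> a ( | ( id


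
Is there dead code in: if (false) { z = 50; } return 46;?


condition is constant false, so the whole block is unreachable
Dead: 'if (false) { z = 50; }'


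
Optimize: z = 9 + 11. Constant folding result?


9 + 11 = 20 at compile time
Optimized: z = 20


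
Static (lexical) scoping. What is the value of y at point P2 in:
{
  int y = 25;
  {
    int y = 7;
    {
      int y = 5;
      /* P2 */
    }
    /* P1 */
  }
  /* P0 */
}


y declared in the same block as P2
y = 5


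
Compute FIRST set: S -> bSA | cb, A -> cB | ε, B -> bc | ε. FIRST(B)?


Per alternative of B: FIRST(bc) = {b}; FIRST(ε) = {ε}
FIRST(B) = {b, ε}


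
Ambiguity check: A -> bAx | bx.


balanced b^n…x^n: each string has a unique parse
Unambiguous


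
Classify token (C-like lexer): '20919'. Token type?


Pattern: digits only
Type: INTEGER_LITERAL


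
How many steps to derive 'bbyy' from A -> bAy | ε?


Derivation: A => bAy => bbAyy => bbyy
Steps: 3


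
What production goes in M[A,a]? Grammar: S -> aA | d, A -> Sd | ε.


For [A, a]: 'a' ∈ FIRST(Sd)
Entry: A -> Sd


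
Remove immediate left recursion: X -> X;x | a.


Left-recursive alternatives: X;x; non-recursive: a
Introduce X': X -> aX', X' -> ;xX' | ε


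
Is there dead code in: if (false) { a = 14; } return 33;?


condition is constant false, so the whole block is unreachable
Dead: 'if (false) { a = 14; }'


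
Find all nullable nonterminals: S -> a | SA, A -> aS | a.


A nonterminal is nullable iff some alternative derives ε (directly, or every symbol in it is nullable)
Nullable: {}


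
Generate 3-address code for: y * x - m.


Break into single-operator statements:
t1 = y * x
t2 = t1 - m


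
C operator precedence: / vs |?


'/' is multiplicative (level 10); '|' is bitwise OR (level 3)
Higher level binds tighter
'/' has higher precedence than '|'


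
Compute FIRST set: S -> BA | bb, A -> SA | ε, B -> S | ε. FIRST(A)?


Per alternative of A: FIRST(SA) = {b, ε}; FIRST(ε) = {ε}
FIRST(A) = {b, ε}


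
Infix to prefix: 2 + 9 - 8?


left-to-right (same/higher precedence on left): tree is (- (+ 2 9) 8)
Prefix: - + 2 9 8


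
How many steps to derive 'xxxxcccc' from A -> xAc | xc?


Derivation: A => xAc => xxAcc => xxxAccc => xxxxcccc
Steps: 4


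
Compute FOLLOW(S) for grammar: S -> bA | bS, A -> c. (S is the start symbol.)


$ ∈ FOLLOW(S). For each A -> αBβ: add FIRST(β)\{ε} to FOLLOW(B); if β nullable, add FOLLOW(A).
FOLLOW(S) = {$}


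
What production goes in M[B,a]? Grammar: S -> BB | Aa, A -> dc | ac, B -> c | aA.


For [B, a]: 'a' ∈ FIRST(aA)
Entry: B -> aA


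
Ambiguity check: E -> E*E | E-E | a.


'a*a-a' has two parse trees (no precedence encoded between * and -)
Ambiguous


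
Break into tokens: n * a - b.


Scan left to right, longest-match per lexeme
Tokens: ID(n), OP(*), ID(a), OP(-), ID(b)


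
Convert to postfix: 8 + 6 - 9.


Left to right (same or higher precedence on left)
Postfix: 8 6 + 9 -


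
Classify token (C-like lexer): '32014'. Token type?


Pattern: digits only
Type: INTEGER_LITERAL


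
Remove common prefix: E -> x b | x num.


Common prefix: 'x'
Factored: E -> x E', E' -> b | num


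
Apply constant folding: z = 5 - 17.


5 - 17 = -12 at compile time
Optimized: z = -12


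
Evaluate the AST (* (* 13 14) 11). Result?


Evaluate inner: (* 13 14) = 182
Evaluate root: (* 182 11) = 2002
Result: 2002


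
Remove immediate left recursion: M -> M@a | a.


Left-recursive alternatives: M@a; non-recursive: a
Introduce M': M -> aM', M' -> @aM' | ε


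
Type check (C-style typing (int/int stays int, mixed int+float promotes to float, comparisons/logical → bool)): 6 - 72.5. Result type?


Operand types: int - float
Rule: mixed int/float promotes to float; int/int stays int
Result type: float


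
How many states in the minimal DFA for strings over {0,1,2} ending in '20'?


Track the longest suffix of input matching a prefix of '20': 3 classes (prefixes of length 0..2)
Minimal DFA: 3 states


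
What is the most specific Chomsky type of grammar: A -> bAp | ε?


Single nonterminal LHS, but b^n p^n is not regular
Classification: Type 2 (Context-Free)


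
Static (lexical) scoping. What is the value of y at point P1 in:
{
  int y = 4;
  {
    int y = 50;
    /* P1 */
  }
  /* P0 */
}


y declared in the same block as P1
y = 50


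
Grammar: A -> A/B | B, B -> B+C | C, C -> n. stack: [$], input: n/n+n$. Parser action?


no handle on stack; shift 'n'
Action: shift


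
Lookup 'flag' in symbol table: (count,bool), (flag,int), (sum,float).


Lookup 'flag' → type int


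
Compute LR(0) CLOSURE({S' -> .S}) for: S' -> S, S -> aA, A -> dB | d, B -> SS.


Start: S' -> .S
For each item with dot before a nonterminal B, add B -> .γ for every B-production
Closure: [S' -> .S, S -> .aA]


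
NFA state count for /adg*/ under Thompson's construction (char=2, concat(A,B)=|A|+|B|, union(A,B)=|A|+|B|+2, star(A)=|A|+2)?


Syntax tree has 3 char leaf(s), 0 union(s), 1 star(s)
chars contribute 3×2 = 6; each union adds +2; each star adds +2
Total: 6 + 0 + 2 = 8 states


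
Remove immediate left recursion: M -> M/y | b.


Left-recursive alternatives: M/y; non-recursive: b
Introduce M': M -> bM', M' -> /yM' | ε


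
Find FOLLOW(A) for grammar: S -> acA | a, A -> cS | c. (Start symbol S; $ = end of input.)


$ ∈ FOLLOW(S). For each A -> αBβ: add FIRST(β)\{ε} to FOLLOW(B); if β nullable, add FOLLOW(A).
FOLLOW(A) = {$}


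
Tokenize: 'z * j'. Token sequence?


Scan left to right, longest-match per lexeme
Tokens: ID(z), OP(*), ID(j)


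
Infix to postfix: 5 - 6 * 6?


* has higher precedence, evaluate 6*6 first
Postfix: 5 6 6 * -


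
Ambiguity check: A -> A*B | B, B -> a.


precedence layered via separate nonterminal B: deterministic
Unambiguous


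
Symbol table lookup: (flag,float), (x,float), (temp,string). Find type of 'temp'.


Lookup 'temp' → type string


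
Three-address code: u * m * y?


Break into single-operator statements:
t1 = u * m
t2 = t1 * y


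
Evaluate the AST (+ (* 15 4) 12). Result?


Evaluate inner: (* 15 4) = 60
Evaluate root: (+ 60 12) = 72
Result: 72


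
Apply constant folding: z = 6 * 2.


6 * 2 = 12 at compile time
Optimized: z = 12


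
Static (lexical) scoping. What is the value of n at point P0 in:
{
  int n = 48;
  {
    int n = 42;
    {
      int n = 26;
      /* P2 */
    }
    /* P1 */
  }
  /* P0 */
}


n declared in the same block as P0
n = 48


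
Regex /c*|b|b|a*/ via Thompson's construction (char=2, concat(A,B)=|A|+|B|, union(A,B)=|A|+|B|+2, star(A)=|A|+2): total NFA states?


Syntax tree has 4 char leaf(s), 3 union(s), 2 star(s)
chars contribute 4×2 = 8; each union adds +2; each star adds +2
Total: 8 + 6 + 4 = 18 states


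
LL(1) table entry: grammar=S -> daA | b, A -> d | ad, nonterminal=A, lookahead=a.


For [A, a]: 'a' ∈ FIRST(ad)
Entry: A -> ad


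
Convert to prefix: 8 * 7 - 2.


left-to-right (same/higher precedence on left): tree is (- (* 8 7) 2)
Prefix: - * 8 7 2


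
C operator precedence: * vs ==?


'*' is multiplicative (level 10); '==' is equality (level 6)
Higher level binds tighter
'*' has higher precedence than '=='


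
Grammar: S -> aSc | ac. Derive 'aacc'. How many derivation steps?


Derivation: S => aSc => aacc
Steps: 2


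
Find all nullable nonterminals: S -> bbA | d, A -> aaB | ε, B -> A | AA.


A nonterminal is nullable iff some alternative derives ε (directly, or every symbol in it is nullable)
Nullable: {A, B}


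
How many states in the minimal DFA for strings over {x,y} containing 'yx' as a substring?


KMP-style automaton: 2 progress states + 1 absorbing accept = 3
Minimal DFA: 3 states


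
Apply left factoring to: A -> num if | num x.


Common prefix: 'num'
Factored: A -> num A', A' -> if | x


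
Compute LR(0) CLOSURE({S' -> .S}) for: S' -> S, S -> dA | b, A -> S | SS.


Start: S' -> .S
For each item with dot before a nonterminal B, add B -> .γ for every B-production
Closure: [S' -> .S, S -> .dA, S -> .b]


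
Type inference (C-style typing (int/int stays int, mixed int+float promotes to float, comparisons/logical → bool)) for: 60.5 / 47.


Operand types: float / int
Rule: mixed int/float promotes to float; int/int stays int
Result type: float


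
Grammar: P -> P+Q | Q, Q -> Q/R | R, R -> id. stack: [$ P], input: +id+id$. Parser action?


shift '+' to continue P -> P+Q
Action: shift


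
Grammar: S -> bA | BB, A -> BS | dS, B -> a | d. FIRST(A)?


Per alternative of A: FIRST(BS) = {a, d}; FIRST(dS) = {d}
FIRST(A) = {a, d}


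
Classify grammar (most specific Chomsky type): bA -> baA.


LHS has context (more than one symbol) and |LHS| ≤ |RHS|
Classification: Type 1 (Context-Sensitive)


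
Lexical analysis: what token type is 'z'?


Pattern: letter/underscore followed by alphanumerics, not a keyword
Type: IDENTIFIER


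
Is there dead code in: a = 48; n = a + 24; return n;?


a is read by n's definition; n is returned
No dead code


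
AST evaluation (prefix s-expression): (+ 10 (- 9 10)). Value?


Evaluate inner: (- 9 10) = -1
Evaluate root: (+ 10 -1) = 9
Result: 9


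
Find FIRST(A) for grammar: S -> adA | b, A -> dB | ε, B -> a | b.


Per alternative of A: FIRST(dB) = {d}; FIRST(ε) = {ε}
FIRST(A) = {d, ε}


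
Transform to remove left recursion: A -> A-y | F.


Left-recursive alternatives: A-y; non-recursive: F
Introduce A': A -> FA', A' -> -yA' | ε


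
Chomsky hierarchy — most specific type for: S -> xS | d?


Right-linear: every RHS is a terminal or a terminal followed by one nonterminal
Classification: Type 3 (Regular)


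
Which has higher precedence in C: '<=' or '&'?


'<=' is relational (level 7); '&' is bitwise AND (level 5)
Higher level binds tighter
'<=' has higher precedence than '&'


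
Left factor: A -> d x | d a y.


Common prefix: 'd'
Factored: A -> d A', A' -> x | a y


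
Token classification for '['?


Pattern: delimiter/punctuation
Type: PUNCTUATION


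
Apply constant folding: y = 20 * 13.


20 * 13 = 260 at compile time
Optimized: y = 260


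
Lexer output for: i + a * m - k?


Scan left to right, longest-match per lexeme
Tokens: ID(i), OP(+), ID(a), OP(*), ID(m), OP(-), ID(k)


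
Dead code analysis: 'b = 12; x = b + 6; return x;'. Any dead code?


b is read by x's definition; x is returned
No dead code


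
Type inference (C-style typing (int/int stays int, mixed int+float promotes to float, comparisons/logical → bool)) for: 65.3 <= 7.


Operand types: float <= int
Rule: comparison yields bool
Result type: bool


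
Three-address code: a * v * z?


Break into single-operator statements:
t1 = a * v
t2 = t1 * z


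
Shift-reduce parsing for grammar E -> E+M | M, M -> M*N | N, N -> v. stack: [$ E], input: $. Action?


start symbol E on stack, input exhausted
Action: accept


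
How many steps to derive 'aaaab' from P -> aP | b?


Derivation: P => aP => aaP => aaaP => aaaaP => aaaab
Steps: 5


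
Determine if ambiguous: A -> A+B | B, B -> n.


precedence layered via separate nonterminal B: deterministic
Unambiguous


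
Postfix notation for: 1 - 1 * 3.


* has higher precedence, evaluate 1*3 first
Postfix: 1 1 3 * -


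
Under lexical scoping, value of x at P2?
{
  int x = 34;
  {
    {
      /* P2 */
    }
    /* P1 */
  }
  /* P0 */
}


P2's block does not declare x; resolves to the enclosing declaration at depth 0
x = 34


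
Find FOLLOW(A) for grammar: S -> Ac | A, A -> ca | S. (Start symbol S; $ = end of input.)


$ ∈ FOLLOW(S). For each A -> αBβ: add FIRST(β)\{ε} to FOLLOW(B); if β nullable, add FOLLOW(A).
FOLLOW(A) = {$, c}


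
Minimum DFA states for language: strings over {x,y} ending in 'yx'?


Track the longest suffix of input matching a prefix of 'yx': 3 classes (prefixes of length 0..2)
Minimal DFA: 3 states


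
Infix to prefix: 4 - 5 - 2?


left-to-right (same/higher precedence on left): tree is (- (- 4 5) 2)
Prefix: - - 4 5 2


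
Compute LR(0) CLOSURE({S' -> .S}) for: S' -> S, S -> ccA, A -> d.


Start: S' -> .S
For each item with dot before a nonterminal B, add B -> .γ for every B-production
Closure: [S' -> .S, S -> .ccA]


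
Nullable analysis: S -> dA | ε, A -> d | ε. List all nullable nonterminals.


A nonterminal is nullable iff some alternative derives ε (directly, or every symbol in it is nullable)
Nullable: {A, S}


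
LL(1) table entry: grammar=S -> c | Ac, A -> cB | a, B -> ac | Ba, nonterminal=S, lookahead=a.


For [S, a]: 'a' ∈ FIRST(Ac)
Entry: S -> Ac


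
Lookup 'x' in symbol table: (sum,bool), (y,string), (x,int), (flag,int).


Lookup 'x' → type int


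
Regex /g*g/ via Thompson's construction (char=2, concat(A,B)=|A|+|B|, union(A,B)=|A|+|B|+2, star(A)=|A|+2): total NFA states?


Syntax tree has 2 char leaf(s), 0 union(s), 1 star(s)
chars contribute 2×2 = 4; each union adds +2; each star adds +2
Total: 4 + 0 + 2 = 6 states


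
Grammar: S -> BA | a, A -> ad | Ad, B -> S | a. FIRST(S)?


Per alternative of S: FIRST(BA) = {a}; FIRST(a) = {a}
FIRST(S) = {a}


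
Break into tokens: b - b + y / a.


Scan left to right, longest-match per lexeme
Tokens: ID(b), OP(-), ID(b), OP(+), ID(y), OP(/), ID(a)


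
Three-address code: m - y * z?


Break into single-operator statements:
t1 = y * z
t2 = m - t1


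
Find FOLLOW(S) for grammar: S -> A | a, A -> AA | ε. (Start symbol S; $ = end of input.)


$ ∈ FOLLOW(S). For each A -> αBβ: add FIRST(β)\{ε} to FOLLOW(B); if β nullable, add FOLLOW(A).
FOLLOW(S) = {$}


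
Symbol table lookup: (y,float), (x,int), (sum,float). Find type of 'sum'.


Lookup 'sum' → type float


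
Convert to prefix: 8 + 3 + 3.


left-to-right (same/higher precedence on left): tree is (+ (+ 8 3) 3)
Prefix: + + 8 3 3


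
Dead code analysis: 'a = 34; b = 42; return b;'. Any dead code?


a is assigned but never read
Dead: 'a = 34'


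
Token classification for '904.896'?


Pattern: digits with a decimal point
Type: FLOAT_LITERAL


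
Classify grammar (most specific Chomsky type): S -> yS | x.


Right-linear: every RHS is a terminal or a terminal followed by one nonterminal
Classification: Type 3 (Regular)


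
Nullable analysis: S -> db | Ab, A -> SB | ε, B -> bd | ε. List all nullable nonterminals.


A nonterminal is nullable iff some alternative derives ε (directly, or every symbol in it is nullable)
Nullable: {A, B}


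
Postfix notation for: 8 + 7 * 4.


* has higher precedence, evaluate 7*4 first
Postfix: 8 7 4 * +


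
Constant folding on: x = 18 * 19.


18 * 19 = 342 at compile time
Optimized: x = 342


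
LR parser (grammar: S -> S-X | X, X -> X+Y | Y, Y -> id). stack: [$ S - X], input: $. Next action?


handle 'S-X' on top; lookahead ∈ FOLLOW(S) = {-, $}
Action: reduce (S -> S-X)


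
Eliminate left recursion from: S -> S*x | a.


Left-recursive alternatives: S*x; non-recursive: a
Introduce S': S -> aS', S' -> *xS' | ε


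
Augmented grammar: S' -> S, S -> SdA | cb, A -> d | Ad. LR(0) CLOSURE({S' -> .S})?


Start: S' -> .S
For each item with dot before a nonterminal B, add B -> .γ for every B-production
Closure: [S' -> .S, S -> .SdA, S -> .cb]


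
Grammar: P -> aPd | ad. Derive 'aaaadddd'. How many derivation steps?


Derivation: P => aPd => aaPdd => aaaPddd => aaaadddd
Steps: 4


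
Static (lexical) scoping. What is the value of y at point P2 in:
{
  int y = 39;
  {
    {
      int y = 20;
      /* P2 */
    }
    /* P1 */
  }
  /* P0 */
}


y declared in the same block as P2
y = 20


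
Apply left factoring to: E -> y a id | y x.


Common prefix: 'y'
Factored: E -> y E', E' -> a id | x


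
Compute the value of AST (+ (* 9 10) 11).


Evaluate inner: (* 9 10) = 90
Evaluate root: (+ 90 11) = 101
Result: 101


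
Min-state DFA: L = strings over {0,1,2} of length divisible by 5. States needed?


Track length mod 5: states 0..4, accept at 0
Minimal DFA: 5 states


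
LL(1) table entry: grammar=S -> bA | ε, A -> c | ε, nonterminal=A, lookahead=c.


For [A, c]: 'c' ∈ FIRST(c)
Entry: A -> c


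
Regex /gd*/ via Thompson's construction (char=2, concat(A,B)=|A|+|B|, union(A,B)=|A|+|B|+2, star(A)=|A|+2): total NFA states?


Syntax tree has 2 char leaf(s), 0 union(s), 1 star(s)
chars contribute 2×2 = 4; each union adds +2; each star adds +2
Total: 4 + 0 + 2 = 6 states


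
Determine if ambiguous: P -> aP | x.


right-linear, alternatives start with distinct terminals 'a' vs 'x': unique leftmost derivation
Unambiguous


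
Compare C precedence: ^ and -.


'-' is additive (level 9); '^' is bitwise XOR (level 4)
Higher level binds tighter
'-' has higher precedence than '^'


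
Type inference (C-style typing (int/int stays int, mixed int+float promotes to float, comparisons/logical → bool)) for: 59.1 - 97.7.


Operand types: float - float
Rule: mixed int/float promotes to float; int/int stays int
Result type: float


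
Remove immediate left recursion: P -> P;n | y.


Left-recursive alternatives: P;n; non-recursive: y
Introduce P': P -> yP', P' -> ;nP' | ε


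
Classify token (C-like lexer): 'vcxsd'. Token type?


Pattern: letter/underscore followed by alphanumerics, not a keyword
Type: IDENTIFIER


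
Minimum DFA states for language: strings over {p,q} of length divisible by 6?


Track length mod 6: states 0..5, accept at 0
Minimal DFA: 6 states


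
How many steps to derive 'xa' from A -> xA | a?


Derivation: A => xA => xa
Steps: 2


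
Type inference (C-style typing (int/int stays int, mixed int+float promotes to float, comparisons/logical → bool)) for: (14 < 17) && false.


Operand types: bool && bool
Rule: logical operators take bool operands and yield bool
Result type: bool


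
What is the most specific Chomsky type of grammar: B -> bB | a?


Right-linear: every RHS is a terminal or a terminal followed by one nonterminal
Classification: Type 3 (Regular)


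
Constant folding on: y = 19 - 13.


19 - 13 = 6 at compile time
Optimized: y = 6


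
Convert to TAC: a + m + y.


Break into single-operator statements:
t1 = a + m
t2 = t1 + y


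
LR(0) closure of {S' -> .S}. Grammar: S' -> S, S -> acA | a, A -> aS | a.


Start: S' -> .S
For each item with dot before a nonterminal B, add B -> .γ for every B-production
Closure: [S' -> .S, S -> .acA, S -> .a]


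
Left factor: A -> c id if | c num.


Common prefix: 'c'
Factored: A -> c A', A' -> id if | num


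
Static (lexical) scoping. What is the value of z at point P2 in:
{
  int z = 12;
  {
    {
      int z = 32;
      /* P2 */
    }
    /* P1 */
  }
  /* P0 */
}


z declared in the same block as P2
z = 32


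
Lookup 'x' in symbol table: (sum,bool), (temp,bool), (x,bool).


Lookup 'x' → type bool


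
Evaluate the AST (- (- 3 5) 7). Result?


Evaluate inner: (- 3 5) = -2
Evaluate root: (- -2 7) = -9
Result: -9


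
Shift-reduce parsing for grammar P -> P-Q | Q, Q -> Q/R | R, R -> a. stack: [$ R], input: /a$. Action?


'R' (not preceded by Q/) is the handle for Q -> R
Action: reduce (Q -> R)


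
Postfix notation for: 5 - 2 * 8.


* has higher precedence, evaluate 2*8 first
Postfix: 5 2 8 * -


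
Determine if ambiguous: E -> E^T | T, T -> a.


precedence layered via separate nonterminal T: deterministic
Unambiguous


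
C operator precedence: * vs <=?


'*' is multiplicative (level 10); '<=' is relational (level 7)
Higher level binds tighter
'*' has higher precedence than '<='


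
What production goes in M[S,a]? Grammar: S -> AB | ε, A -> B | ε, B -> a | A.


For [S, a]: 'a' ∈ FIRST(AB)
Entry: S -> AB


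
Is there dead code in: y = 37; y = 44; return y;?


first assignment to y is overwritten before any read
Dead: 'y = 37'


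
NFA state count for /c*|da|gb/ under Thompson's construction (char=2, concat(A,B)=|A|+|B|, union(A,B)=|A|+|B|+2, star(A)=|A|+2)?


Syntax tree has 5 char leaf(s), 2 union(s), 1 star(s)
chars contribute 5×2 = 10; each union adds +2; each star adds +2
Total: 10 + 4 + 2 = 16 states


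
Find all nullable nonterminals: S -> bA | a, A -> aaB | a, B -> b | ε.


A nonterminal is nullable iff some alternative derives ε (directly, or every symbol in it is nullable)
Nullable: {B}


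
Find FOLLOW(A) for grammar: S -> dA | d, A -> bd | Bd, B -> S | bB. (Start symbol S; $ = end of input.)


$ ∈ FOLLOW(S). For each A -> αBβ: add FIRST(β)\{ε} to FOLLOW(B); if β nullable, add FOLLOW(A).
FOLLOW(A) = {$, d}


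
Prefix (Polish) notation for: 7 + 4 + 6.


left-to-right (same/higher precedence on left): tree is (+ (+ 7 4) 6)
Prefix: + + 7 4 6


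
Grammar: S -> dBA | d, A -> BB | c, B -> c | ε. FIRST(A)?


Per alternative of A: FIRST(BB) = {c, ε}; FIRST(c) = {c}
FIRST(A) = {c, ε}


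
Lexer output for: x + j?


Scan left to right, longest-match per lexeme
Tokens: ID(x), OP(+), ID(j)


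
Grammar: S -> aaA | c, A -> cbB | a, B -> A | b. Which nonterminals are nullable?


A nonterminal is nullable iff some alternative derives ε (directly, or every symbol in it is nullable)
Nullable: {}


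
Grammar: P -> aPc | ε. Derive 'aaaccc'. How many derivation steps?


Derivation: P => aPc => aaPcc => aaaPccc => aaaccc
Steps: 4


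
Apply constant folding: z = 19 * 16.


19 * 16 = 304 at compile time
Optimized: z = 304


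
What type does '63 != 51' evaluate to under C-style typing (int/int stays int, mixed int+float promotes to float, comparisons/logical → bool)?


Operand types: int != int
Rule: comparison yields bool
Result type: bool


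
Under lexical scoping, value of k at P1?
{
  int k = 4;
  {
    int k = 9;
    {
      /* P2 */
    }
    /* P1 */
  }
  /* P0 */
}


k declared in the same block as P1
k = 9


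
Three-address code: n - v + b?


Break into single-operator statements:
t1 = n - v
t2 = t1 + b


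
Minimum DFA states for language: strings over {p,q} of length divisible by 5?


Track length mod 5: states 0..4, accept at 0
Minimal DFA: 5 states


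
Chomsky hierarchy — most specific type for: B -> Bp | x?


Left-linear: every RHS is a terminal or one nonterminal followed by a terminal
Classification: Type 3 (Regular)


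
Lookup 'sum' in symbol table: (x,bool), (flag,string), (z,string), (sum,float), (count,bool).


Lookup 'sum' → type float


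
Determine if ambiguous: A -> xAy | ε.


balanced x^n…y^n: each string has a unique parse
Unambiguous


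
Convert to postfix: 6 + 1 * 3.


* has higher precedence, evaluate 1*3 first
Postfix: 6 1 3 * +


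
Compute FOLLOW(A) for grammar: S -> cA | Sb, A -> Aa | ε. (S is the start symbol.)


$ ∈ FOLLOW(S). For each A -> αBβ: add FIRST(β)\{ε} to FOLLOW(B); if β nullable, add FOLLOW(A).
FOLLOW(A) = {$, a, b}


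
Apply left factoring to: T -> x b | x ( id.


Common prefix: 'x'
Factored: T -> x T', T' -> b | ( id


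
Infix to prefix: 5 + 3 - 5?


left-to-right (same/higher precedence on left): tree is (- (+ 5 3) 5)
Prefix: - + 5 3 5


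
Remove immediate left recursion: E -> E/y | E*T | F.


Left-recursive alternatives: E/y, E*T; non-recursive: F
Introduce E': E -> FE', E' -> /yE' | *TE' | ε


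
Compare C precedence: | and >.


'>' is relational (level 7); '|' is bitwise OR (level 3)
Higher level binds tighter
'>' has higher precedence than '|'


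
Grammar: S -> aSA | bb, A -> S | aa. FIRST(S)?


Per alternative of S: FIRST(aSA) = {a}; FIRST(bb) = {b}
FIRST(S) = {a, b}


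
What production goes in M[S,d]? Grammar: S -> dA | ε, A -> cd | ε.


For [S, d]: 'd' ∈ FIRST(dA)
Entry: S -> dA


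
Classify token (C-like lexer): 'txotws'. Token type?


Pattern: letter/underscore followed by alphanumerics, not a keyword
Type: IDENTIFIER


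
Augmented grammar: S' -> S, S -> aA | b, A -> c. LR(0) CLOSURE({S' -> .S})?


Start: S' -> .S
For each item with dot before a nonterminal B, add B -> .γ for every B-production
Closure: [S' -> .S, S -> .aA, S -> .b]


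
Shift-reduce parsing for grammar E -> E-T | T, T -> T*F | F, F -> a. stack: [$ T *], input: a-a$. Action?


no handle; shift 'a'
Action: shift


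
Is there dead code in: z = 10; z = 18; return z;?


first assignment to z is overwritten before any read
Dead: 'z = 10'


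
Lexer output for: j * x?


Scan left to right, longest-match per lexeme
Tokens: ID(j), OP(*), ID(x)


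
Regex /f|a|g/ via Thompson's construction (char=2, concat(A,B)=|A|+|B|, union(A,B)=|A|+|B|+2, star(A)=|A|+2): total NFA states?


Syntax tree has 3 char leaf(s), 2 union(s), 0 star(s)
chars contribute 3×2 = 6; each union adds +2; each star adds +2
Total: 6 + 4 + 0 = 10 states


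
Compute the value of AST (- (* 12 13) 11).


Evaluate inner: (* 12 13) = 156
Evaluate root: (- 156 11) = 145
Result: 145


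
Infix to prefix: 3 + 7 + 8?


left-to-right (same/higher precedence on left): tree is (+ (+ 3 7) 8)
Prefix: + + 3 7 8


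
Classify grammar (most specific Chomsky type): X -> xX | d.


Right-linear: every RHS is a terminal or a terminal followed by one nonterminal
Classification: Type 3 (Regular)


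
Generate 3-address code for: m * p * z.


Break into single-operator statements:
t1 = m * p
t2 = t1 * z


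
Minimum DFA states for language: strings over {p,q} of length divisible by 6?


Track length mod 6: states 0..5, accept at 0
Minimal DFA: 6 states


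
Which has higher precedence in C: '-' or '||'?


'-' is additive (level 9); '||' is logical OR (level 1)
Higher level binds tighter
'-' has higher precedence than '||'


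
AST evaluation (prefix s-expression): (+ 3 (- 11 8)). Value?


Evaluate inner: (- 11 8) = 3
Evaluate root: (+ 3 3) = 6
Result: 6


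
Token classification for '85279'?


Pattern: digits only
Type: INTEGER_LITERAL


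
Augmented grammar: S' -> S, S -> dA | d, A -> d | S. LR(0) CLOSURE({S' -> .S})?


Start: S' -> .S
For each item with dot before a nonterminal B, add B -> .γ for every B-production
Closure: [S' -> .S, S -> .dA, S -> .d]


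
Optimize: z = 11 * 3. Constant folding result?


11 * 3 = 33 at compile time
Optimized: z = 33


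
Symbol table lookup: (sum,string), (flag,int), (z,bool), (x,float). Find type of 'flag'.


Lookup 'flag' → type int


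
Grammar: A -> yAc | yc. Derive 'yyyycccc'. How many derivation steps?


Derivation: A => yAc => yyAcc => yyyAccc => yyyycccc
Steps: 4


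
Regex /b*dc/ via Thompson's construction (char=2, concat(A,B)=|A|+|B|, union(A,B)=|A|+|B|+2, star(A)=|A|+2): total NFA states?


Syntax tree has 3 char leaf(s), 0 union(s), 1 star(s)
chars contribute 3×2 = 6; each union adds +2; each star adds +2
Total: 6 + 0 + 2 = 8 states


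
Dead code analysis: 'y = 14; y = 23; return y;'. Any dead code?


first assignment to y is overwritten before any read
Dead: 'y = 14'


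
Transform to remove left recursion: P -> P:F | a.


Left-recursive alternatives: P:F; non-recursive: a
Introduce P': P -> aP', P' -> :FP' | ε


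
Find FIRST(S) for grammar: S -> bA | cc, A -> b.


Per alternative of S: FIRST(bA) = {b}; FIRST(cc) = {c}
FIRST(S) = {b, c}


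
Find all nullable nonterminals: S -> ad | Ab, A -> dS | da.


A nonterminal is nullable iff some alternative derives ε (directly, or every symbol in it is nullable)
Nullable: {}


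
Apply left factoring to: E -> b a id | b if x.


Common prefix: 'b'
Factored: E -> b E', E' -> a id | if x


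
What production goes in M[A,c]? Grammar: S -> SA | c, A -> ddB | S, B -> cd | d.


For [A, c]: 'c' ∈ FIRST(S)
Entry: A -> S


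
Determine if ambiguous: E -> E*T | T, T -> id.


precedence layered via separate nonterminal T: deterministic
Unambiguous


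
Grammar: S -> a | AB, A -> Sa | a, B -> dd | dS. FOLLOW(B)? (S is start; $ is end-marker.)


$ ∈ FOLLOW(S). For each A -> αBβ: add FIRST(β)\{ε} to FOLLOW(B); if β nullable, add FOLLOW(A).
FOLLOW(B) = {$, a}


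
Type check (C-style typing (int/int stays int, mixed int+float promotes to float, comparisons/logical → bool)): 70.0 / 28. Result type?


Operand types: float / int
Rule: mixed int/float promotes to float; int/int stays int
Result type: float


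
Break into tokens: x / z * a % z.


Scan left to right, longest-match per lexeme
Tokens: ID(x), OP(/), ID(z), OP(*), ID(a), OP(%), ID(z)


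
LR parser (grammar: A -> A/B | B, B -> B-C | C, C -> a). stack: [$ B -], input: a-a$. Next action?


no handle; shift 'a'
Action: shift


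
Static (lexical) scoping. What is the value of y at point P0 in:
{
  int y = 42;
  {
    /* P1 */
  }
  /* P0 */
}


y declared in the same block as P0
y = 42


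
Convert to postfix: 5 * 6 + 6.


Left to right (same or higher precedence on left)
Postfix: 5 6 * 6 +


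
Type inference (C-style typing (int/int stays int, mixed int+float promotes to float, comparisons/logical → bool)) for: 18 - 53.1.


Operand types: int - float
Rule: mixed int/float promotes to float; int/int stays int
Result type: float


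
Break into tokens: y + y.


Scan left to right, longest-match per lexeme
Tokens: ID(y), OP(+), ID(y)


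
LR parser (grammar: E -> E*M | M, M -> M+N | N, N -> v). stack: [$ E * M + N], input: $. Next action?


handle 'M+N' on top
Action: reduce (M -> M+N)


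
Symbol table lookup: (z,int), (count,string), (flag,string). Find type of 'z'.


Lookup 'z' → type int


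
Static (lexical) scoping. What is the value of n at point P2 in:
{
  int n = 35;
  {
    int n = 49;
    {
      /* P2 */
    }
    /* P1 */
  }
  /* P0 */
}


P2's block does not declare n; resolves to the enclosing declaration at depth 1
n = 49


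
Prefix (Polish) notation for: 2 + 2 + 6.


left-to-right (same/higher precedence on left): tree is (+ (+ 2 2) 6)
Prefix: + + 2 2 6


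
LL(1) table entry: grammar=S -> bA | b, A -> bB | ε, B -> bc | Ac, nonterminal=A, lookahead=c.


For [A, c]: ε is nullable and 'c' ∈ FOLLOW(A)
Entry: A -> ε


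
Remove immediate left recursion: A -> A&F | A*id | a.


Left-recursive alternatives: A&F, A*id; non-recursive: a
Introduce A': A -> aA', A' -> &FA' | *idA' | ε


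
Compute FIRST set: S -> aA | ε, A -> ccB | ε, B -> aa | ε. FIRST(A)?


Per alternative of A: FIRST(ccB) = {c}; FIRST(ε) = {ε}
FIRST(A) = {c, ε}


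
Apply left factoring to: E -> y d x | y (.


Common prefix: 'y'
Factored: E -> y E', E' -> d x | (


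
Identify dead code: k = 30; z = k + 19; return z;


k is read by z's definition; z is returned
No dead code


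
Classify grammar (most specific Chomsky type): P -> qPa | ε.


Single nonterminal LHS, but q^n a^n is not regular
Classification: Type 2 (Context-Free)


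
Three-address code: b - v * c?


Break into single-operator statements:
t1 = v * c
t2 = b - t1


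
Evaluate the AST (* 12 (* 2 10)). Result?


Evaluate inner: (* 2 10) = 20
Evaluate root: (* 12 20) = 240
Result: 240


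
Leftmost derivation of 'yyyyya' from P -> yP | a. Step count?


Derivation: P => yP => yyP => yyyP => yyyyP => yyyyyP => yyyyya
Steps: 6


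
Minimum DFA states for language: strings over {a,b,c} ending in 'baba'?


Track the longest suffix of input matching a prefix of 'baba': 5 classes (prefixes of length 0..4)
Minimal DFA: 5 states


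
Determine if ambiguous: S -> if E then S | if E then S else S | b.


dangling else: 'if E then if E then b else b' parses two ways
Ambiguous


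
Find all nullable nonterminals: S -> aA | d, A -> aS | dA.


A nonterminal is nullable iff some alternative derives ε (directly, or every symbol in it is nullable)
Nullable: {}


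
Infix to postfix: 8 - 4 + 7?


Left to right (same or higher precedence on left)
Postfix: 8 4 - 7 +


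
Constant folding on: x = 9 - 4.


9 - 4 = 5 at compile time
Optimized: x = 5


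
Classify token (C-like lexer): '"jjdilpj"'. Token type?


Pattern: double-quoted sequence
Type: STRING_LITERAL


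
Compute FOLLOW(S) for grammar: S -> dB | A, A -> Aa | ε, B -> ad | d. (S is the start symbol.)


$ ∈ FOLLOW(S). For each A -> αBβ: add FIRST(β)\{ε} to FOLLOW(B); if β nullable, add FOLLOW(A).
FOLLOW(S) = {$}
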